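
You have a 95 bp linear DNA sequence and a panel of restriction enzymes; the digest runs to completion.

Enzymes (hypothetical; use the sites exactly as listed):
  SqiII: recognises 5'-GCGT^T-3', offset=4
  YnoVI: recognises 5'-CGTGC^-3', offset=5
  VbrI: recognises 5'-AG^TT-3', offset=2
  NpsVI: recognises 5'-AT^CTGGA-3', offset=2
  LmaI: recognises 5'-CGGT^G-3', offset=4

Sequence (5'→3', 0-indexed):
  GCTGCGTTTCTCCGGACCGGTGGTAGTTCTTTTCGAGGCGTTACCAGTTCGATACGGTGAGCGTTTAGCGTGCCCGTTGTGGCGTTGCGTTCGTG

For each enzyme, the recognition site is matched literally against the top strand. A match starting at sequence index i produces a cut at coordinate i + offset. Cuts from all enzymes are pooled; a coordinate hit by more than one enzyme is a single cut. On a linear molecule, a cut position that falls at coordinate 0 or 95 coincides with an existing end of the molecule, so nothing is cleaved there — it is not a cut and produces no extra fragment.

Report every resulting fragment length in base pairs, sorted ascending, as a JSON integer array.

Per-enzyme occurrences:
  SqiII (GCGTT, off=4): starts [3, 37, 60, 81, 86] → cuts [7, 41, 64, 85, 90]
  YnoVI (CGTGC, off=5): starts [68] → cuts [73]
  VbrI (AGTT, off=2): starts [24, 45] → cuts [26, 47]
  NpsVI (ATCTGGA, off=2): no sites
  LmaI (CGGTG, off=4): starts [17, 54] → cuts [21, 58]

Pooled cuts: [7, 21, 26, 41, 47, 58, 64, 73, 85, 90]

Fragments:
  [0,7): 7 bp
  [7,21): 14 bp
  [21,26): 5 bp
  [26,41): 15 bp
  [41,47): 6 bp
  [47,58): 11 bp
  [58,64): 6 bp
  [64,73): 9 bp
  [73,85): 12 bp
  [85,90): 5 bp
  [90,95): 5 bp

[5,5,5,6,6,7,9,11,12,14,15]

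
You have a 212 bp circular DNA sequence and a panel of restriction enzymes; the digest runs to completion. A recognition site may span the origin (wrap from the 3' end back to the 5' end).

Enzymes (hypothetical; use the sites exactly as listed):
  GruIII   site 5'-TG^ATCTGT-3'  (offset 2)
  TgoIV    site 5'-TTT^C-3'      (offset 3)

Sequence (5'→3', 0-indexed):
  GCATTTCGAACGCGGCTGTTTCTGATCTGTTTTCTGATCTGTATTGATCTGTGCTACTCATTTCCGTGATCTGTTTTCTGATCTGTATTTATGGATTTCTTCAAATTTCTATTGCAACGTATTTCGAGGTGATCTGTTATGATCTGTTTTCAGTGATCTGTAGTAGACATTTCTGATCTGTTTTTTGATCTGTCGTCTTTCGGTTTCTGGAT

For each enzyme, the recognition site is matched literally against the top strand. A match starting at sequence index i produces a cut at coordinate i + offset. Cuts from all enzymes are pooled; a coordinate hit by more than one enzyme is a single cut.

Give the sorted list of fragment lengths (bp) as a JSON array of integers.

Scan for sites:
  GruIII (TGATCTGT, off=2): starts [22, 34, 44, 66, 78, 129, 139, 153, 173, 185] → cuts [24, 36, 46, 68, 80, 131, 141, 155, 175, 187]
  TgoIV (TTTC, off=3): starts [3, 18, 30, 60, 74, 95, 105, 121, 147, 169, 197, 203] → cuts [6, 21, 33, 63, 77, 98, 108, 124, 150, 172, 200, 206]

Pooled cuts: [6, 21, 24, 33, 36, 46, 63, 68, 77, 80, 98, 108, 124, 131, 141, 150, 155, 172, 175, 187, 200, 206]

Fragment lengths:
  6→21: 15 bp
  21→24: 3 bp
  24→33: 9 bp
  33→36: 3 bp
  36→46: 10 bp
  46→63: 17 bp
  63→68: 5 bp
  68→77: 9 bp
  77→80: 3 bp
  80→98: 18 bp
  98→108: 10 bp
  108→124: 16 bp
  124→131: 7 bp
  131→141: 10 bp
  141→150: 9 bp
  150→155: 5 bp
  155→172: 17 bp
  172→175: 3 bp
  175→187: 12 bp
  187→200: 13 bp
  200→206: 6 bp
  206→6 (wrap): 212-206+6 = 12 bp

[3,3,3,3,5,5,6,7,9,9,9,10,10,10,12,12,13,15,16,17,17,18]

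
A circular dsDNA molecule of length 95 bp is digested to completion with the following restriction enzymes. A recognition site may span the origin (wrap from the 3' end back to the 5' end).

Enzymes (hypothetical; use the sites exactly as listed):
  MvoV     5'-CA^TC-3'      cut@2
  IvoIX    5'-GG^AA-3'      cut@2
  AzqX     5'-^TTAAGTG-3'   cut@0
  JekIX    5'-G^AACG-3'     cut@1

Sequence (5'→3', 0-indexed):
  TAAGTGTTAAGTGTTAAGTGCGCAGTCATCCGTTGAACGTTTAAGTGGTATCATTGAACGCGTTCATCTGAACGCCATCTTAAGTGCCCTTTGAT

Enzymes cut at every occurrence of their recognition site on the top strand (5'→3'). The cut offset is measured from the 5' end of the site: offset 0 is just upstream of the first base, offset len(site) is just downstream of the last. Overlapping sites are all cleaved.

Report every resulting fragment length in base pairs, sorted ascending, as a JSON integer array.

Site scan:
  MvoV CATC/2: at [26, 64, 75] ⇒ [28, 66, 77]
  IvoIX (GGAA, off=2): no sites
  AzqX TTAAGTG/0: at [6, 13, 40, 79, 94] ⇒ [6, 13, 40, 79, 94]
  JekIX GAACG/1: at [34, 55, 69] ⇒ [35, 56, 70]

All cut coordinates (distinct, sorted): [6, 13, 28, 35, 40, 56, 66, 70, 77, 79, 94]

Fragments:
  6→13: 7 bp
  13→28: 15 bp
  28→35: 7 bp
  35→40: 5 bp
  40→56: 16 bp
  56→66: 10 bp
  66→70: 4 bp
  70→77: 7 bp
  77→79: 2 bp
  79→94: 15 bp
  94→6 (wrap): 95-94+6 = 7 bp

[2,4,5,7,7,7,7,10,15,15,16]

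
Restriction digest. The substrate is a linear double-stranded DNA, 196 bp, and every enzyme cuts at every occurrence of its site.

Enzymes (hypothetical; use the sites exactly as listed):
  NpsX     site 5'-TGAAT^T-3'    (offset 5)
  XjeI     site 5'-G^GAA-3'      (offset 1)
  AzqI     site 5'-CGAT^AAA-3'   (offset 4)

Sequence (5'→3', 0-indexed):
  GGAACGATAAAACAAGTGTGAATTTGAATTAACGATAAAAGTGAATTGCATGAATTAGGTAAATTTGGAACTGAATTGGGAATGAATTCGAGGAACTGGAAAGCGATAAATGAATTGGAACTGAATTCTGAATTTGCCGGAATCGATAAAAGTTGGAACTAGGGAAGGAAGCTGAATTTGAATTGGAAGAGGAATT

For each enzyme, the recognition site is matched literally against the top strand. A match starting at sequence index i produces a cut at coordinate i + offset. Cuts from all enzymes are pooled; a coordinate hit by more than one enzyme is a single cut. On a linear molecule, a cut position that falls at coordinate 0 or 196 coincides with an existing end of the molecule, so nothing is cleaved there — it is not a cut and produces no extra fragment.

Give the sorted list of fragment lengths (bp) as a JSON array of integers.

[1,2,2,3,4,5,5,6,6,6,6,6,7,7,7,8,8,8,8,8,9,9,9,9,10,10,12,15]

Scan for sites:
  NpsX (TGAATT, off=5): starts [18, 24, 41, 50, 71, 82, 110, 121, 128, 172, 178] → cuts [23, 29, 46, 55, 76, 87, 115, 126, 133, 177, 183]
  XjeI (GGAA, off=1): starts [0, 66, 78, 91, 97, 116, 138, 154, 162, 166, 184, 190] → cuts [1, 67, 79, 92, 98, 117, 139, 155, 163, 167, 185, 191]
  AzqI (CGATAAA, off=4): starts [4, 32, 103, 143] → cuts [8, 36, 107, 147]

All cut coordinates (distinct, sorted): [1, 8, 23, 29, 36, 46, 55, 67, 76, 79, 87, 92, 98, 107, 115, 117, 126, 133, 139, 147, 155, 163, 167, 177, 183, 185, 191]

Fragments:
  [0,1): 1 bp
  [1,8): 7 bp
  [8,23): 15 bp
  [23,29): 6 bp
  [29,36): 7 bp
  [36,46): 10 bp
  [46,55): 9 bp
  [55,67): 12 bp
  [67,76): 9 bp
  [76,79): 3 bp
  [79,87): 8 bp
  [87,92): 5 bp
  [92,98): 6 bp
  [98,107): 9 bp
  [107,115): 8 bp
  [115,117): 2 bp
  [117,126): 9 bp
  [126,133): 7 bp
  [133,139): 6 bp
  [139,147): 8 bp
  [147,155): 8 bp
  [155,163): 8 bp
  [163,167): 4 bp
  [167,177): 10 bp
  [177,183): 6 bp
  [183,185): 2 bp
  [185,191): 6 bp
  [191,196): 5 bp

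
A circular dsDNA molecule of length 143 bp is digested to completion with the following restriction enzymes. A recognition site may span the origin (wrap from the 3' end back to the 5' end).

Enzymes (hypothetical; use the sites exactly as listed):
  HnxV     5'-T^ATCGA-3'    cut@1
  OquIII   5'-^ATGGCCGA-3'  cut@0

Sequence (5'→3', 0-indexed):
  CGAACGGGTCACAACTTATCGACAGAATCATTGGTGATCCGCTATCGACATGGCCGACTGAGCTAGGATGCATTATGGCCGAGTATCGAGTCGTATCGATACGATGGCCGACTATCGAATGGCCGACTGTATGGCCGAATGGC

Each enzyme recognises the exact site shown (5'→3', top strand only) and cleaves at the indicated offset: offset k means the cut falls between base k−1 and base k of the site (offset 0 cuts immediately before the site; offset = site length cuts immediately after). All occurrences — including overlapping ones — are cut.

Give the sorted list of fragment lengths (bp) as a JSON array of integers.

Per-enzyme occurrences:
  HnxV (TATCGA, off=1): starts [16, 42, 83, 93, 112] → cuts [17, 43, 84, 94, 113]
  OquIII (ATGGCCGA, off=0): starts [49, 74, 103, 118, 130, 138] → cuts [49, 74, 103, 118, 130, 138]

Pooled cuts: [17, 43, 49, 74, 84, 94, 103, 113, 118, 130, 138]

Fragments:
  17→43: 26 bp
  43→49: 6 bp
  49→74: 25 bp
  74→84: 10 bp
  84→94: 10 bp
  94→103: 9 bp
  103→113: 10 bp
  113→118: 5 bp
  118→130: 12 bp
  130→138: 8 bp
  138→17 (wrap): 143-138+17 = 22 bp

[5,6,8,9,10,10,10,12,22,25,26]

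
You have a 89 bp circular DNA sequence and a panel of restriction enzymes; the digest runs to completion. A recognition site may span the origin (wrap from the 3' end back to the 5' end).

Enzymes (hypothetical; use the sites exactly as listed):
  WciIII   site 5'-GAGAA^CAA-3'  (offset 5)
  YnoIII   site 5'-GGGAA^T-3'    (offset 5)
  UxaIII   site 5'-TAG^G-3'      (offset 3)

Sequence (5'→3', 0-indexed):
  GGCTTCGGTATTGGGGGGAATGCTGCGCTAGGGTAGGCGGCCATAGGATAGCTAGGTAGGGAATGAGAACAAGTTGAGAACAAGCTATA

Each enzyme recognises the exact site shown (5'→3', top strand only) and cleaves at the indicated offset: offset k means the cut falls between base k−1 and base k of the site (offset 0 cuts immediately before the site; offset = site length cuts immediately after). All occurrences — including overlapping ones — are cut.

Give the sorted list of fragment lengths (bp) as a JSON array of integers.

[4,4,5,6,9,10,10,11,11,19]

Scan for sites:
  WciIII (GAGAACAA, off=5): starts [64, 75] → cuts [69, 80]
  YnoIII (GGGAAT, off=5): starts [15, 58] → cuts [20, 63]
  UxaIII (TAGG, off=3): starts [28, 33, 43, 52, 56, 87] → cuts [1, 31, 36, 46, 55, 59]

Pooled cuts: [1, 20, 31, 36, 46, 55, 59, 63, 69, 80]

Fragment lengths:
  1→20: 19 bp
  20→31: 11 bp
  31→36: 5 bp
  36→46: 10 bp
  46→55: 9 bp
  55→59: 4 bp
  59→63: 4 bp
  63→69: 6 bp
  69→80: 11 bp
  80→1 (wrap): 89-80+1 = 10 bp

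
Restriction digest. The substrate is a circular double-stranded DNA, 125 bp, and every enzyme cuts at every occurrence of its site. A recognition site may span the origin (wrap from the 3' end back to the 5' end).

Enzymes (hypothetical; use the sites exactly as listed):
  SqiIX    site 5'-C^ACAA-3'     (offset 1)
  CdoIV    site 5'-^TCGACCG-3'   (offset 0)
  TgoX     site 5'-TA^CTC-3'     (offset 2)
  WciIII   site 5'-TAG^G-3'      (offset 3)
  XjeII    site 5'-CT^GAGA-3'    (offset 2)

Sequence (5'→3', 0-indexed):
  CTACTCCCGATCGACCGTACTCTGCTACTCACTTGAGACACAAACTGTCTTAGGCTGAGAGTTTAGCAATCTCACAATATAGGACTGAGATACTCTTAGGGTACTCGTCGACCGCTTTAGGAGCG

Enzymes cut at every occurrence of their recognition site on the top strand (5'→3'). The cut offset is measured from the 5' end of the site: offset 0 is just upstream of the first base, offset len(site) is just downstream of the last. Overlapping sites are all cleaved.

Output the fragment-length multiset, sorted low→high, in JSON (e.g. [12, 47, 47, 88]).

[3,4,4,4,6,7,7,8,8,9,9,12,13,14,17]

Site scan:
  SqiIX (CACAA, off=1): starts [38, 72] → cuts [39, 73]
  CdoIV (TCGACCG, off=0): starts [10, 107] → cuts [10, 107]
  TgoX (TACTC, off=2): starts [1, 17, 25, 90, 101] → cuts [3, 19, 27, 92, 103]
  WciIII (TAGG, off=3): starts [50, 79, 96, 117] → cuts [53, 82, 99, 120]
  XjeII (CTGAGA, off=2): starts [54, 84] → cuts [56, 86]

All cut coordinates (distinct, sorted): [3, 10, 19, 27, 39, 53, 56, 73, 82, 86, 92, 99, 103, 107, 120]

Fragment lengths:
  3→10: 7 bp
  10→19: 9 bp
  19→27: 8 bp
  27→39: 12 bp
  39→53: 14 bp
  53→56: 3 bp
  56→73: 17 bp
  73→82: 9 bp
  82→86: 4 bp
  86→92: 6 bp
  92→99: 7 bp
  99→103: 4 bp
  103→107: 4 bp
  107→120: 13 bp
  120→3 (wrap): 125-120+3 = 8 bp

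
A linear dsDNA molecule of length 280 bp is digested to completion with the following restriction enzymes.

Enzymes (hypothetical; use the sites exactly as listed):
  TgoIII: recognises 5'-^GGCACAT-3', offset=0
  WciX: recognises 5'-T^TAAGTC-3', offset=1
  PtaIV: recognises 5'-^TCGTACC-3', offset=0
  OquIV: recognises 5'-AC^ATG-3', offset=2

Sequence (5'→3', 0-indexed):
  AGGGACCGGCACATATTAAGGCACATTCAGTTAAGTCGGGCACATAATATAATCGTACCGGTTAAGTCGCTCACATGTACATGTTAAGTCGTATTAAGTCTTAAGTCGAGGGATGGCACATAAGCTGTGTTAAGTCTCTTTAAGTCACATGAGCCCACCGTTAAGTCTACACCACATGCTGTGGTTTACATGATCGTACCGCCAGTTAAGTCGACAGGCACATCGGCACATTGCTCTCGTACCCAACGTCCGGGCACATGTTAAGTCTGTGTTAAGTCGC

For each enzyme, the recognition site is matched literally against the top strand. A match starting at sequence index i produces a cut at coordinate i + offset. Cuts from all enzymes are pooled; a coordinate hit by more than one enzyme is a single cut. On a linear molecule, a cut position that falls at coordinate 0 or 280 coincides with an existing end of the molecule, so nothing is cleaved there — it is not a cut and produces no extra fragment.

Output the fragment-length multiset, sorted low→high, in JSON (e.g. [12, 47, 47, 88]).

Site scan:
  TgoIII (GGCACAT, off=0): starts [7, 19, 38, 114, 216, 224, 252] → cuts [7, 19, 38, 114, 216, 224, 252]
  WciX (TTAAGTC, off=1): starts [30, 61, 83, 93, 100, 129, 139, 160, 205, 260, 271] → cuts [31, 62, 84, 94, 101, 130, 140, 161, 206, 261, 272]
  PtaIV (TCGTACC, off=0): starts [52, 193, 236] → cuts [52, 193, 236]
  OquIV (ACATG, off=2): starts [72, 78, 146, 173, 187, 255] → cuts [74, 80, 148, 175, 189, 257]

All cut coordinates (distinct, sorted): [7, 19, 31, 38, 52, 62, 74, 80, 84, 94, 101, 114, 130, 140, 148, 161, 175, 189, 193, 206, 216, 224, 236, 252, 257, 261, 272]

Fragments:
  [0,7): 7 bp
  [7,19): 12 bp
  [19,31): 12 bp
  [31,38): 7 bp
  [38,52): 14 bp
  [52,62): 10 bp
  [62,74): 12 bp
  [74,80): 6 bp
  [80,84): 4 bp
  [84,94): 10 bp
  [94,101): 7 bp
  [101,114): 13 bp
  [114,130): 16 bp
  [130,140): 10 bp
  [140,148): 8 bp
  [148,161): 13 bp
  [161,175): 14 bp
  [175,189): 14 bp
  [189,193): 4 bp
  [193,206): 13 bp
  [206,216): 10 bp
  [216,224): 8 bp
  [224,236): 12 bp
  [236,252): 16 bp
  [252,257): 5 bp
  [257,261): 4 bp
  [261,272): 11 bp
  [272,280): 8 bp

[4,4,4,5,6,7,7,7,8,8,8,10,10,10,10,11,12,12,12,12,13,13,13,14,14,14,16,16]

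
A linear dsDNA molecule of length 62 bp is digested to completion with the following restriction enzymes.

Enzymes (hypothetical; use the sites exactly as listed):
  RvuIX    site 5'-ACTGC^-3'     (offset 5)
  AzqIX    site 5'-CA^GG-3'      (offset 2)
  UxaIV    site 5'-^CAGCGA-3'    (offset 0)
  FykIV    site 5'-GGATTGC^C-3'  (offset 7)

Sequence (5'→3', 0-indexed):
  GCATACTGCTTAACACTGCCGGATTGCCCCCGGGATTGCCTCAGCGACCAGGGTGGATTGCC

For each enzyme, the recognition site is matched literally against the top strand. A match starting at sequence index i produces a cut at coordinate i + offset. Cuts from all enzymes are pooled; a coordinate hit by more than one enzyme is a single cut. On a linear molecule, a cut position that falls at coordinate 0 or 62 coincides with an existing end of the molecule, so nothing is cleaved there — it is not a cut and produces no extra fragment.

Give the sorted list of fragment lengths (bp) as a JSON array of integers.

Scan for sites:
  RvuIX (ACTGC, off=5): starts [4, 14] → cuts [9, 19]
  AzqIX (CAGG, off=2): starts [48] → cuts [50]
  UxaIV (CAGCGA, off=0): starts [41] → cuts [41]
  FykIV (GGATTGCC, off=7): starts [20, 32, 54] → cuts [27, 39, 61]

Pooled cuts: [9, 19, 27, 39, 41, 50, 61]

Fragment lengths:
  [0,9): 9 bp
  [9,19): 10 bp
  [19,27): 8 bp
  [27,39): 12 bp
  [39,41): 2 bp
  [41,50): 9 bp
  [50,61): 11 bp
  [61,62): 1 bp

[1,2,8,9,9,10,11,12]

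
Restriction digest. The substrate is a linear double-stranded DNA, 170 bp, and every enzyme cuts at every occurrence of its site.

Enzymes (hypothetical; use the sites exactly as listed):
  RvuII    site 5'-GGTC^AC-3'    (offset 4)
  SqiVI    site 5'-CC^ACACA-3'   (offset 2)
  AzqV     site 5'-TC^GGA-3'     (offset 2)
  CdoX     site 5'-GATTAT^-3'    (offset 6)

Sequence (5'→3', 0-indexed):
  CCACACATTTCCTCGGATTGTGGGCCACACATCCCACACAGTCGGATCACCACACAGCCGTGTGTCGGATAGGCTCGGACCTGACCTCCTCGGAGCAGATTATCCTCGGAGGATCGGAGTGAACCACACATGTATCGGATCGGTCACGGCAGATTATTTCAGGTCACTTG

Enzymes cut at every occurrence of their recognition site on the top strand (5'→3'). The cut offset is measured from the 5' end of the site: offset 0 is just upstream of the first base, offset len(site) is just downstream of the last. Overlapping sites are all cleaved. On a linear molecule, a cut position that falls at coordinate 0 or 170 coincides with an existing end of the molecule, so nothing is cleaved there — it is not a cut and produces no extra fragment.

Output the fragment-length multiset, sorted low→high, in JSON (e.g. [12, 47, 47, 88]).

[2,4,5,8,8,8,8,9,9,10,10,11,12,12,12,12,15,15]

Scan for sites:
  RvuII (GGTCAC, off=4): starts [141, 161] → cuts [145, 165]
  SqiVI (CCACACA, off=2): starts [0, 24, 33, 49, 123] → cuts [2, 26, 35, 51, 125]
  AzqV (TCGGA, off=2): starts [12, 41, 64, 74, 89, 105, 113, 134] → cuts [14, 43, 66, 76, 91, 107, 115, 136]
  CdoX (GATTAT, off=6): starts [97, 151] → cuts [103, 157]

Pooled cuts: [2, 14, 26, 35, 43, 51, 66, 76, 91, 103, 107, 115, 125, 136, 145, 157, 165]

Fragments:
  [0,2): 2 bp
  [2,14): 12 bp
  [14,26): 12 bp
  [26,35): 9 bp
  [35,43): 8 bp
  [43,51): 8 bp
  [51,66): 15 bp
  [66,76): 10 bp
  [76,91): 15 bp
  [91,103): 12 bp
  [103,107): 4 bp
  [107,115): 8 bp
  [115,125): 10 bp
  [125,136): 11 bp
  [136,145): 9 bp
  [145,157): 12 bp
  [157,165): 8 bp
  [165,170): 5 bp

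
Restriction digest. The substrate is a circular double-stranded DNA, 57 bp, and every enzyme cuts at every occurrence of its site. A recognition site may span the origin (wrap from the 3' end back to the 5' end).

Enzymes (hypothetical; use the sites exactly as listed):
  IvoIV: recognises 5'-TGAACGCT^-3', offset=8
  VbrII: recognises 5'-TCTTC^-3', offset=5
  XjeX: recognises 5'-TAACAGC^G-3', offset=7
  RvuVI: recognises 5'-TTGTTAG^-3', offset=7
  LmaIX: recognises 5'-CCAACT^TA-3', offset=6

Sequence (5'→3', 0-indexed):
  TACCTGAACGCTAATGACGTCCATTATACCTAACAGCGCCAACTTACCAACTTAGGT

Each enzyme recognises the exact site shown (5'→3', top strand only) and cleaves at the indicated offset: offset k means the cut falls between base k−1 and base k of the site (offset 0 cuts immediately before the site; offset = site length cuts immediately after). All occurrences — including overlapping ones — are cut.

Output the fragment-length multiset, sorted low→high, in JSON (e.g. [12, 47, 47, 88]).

[7,8,17,25]

Site scan:
  IvoIV TGAACGCT/8: at [4] ⇒ [12]
  VbrII (TCTTC, off=5): no sites
  XjeX TAACAGCG/7: at [30] ⇒ [37]
  RvuVI (TTGTTAG, off=7): no sites
  LmaIX CCAACTTA/6: at [38, 46] ⇒ [44, 52]

All cut coordinates (distinct, sorted): [12, 37, 44, 52]

Fragment lengths:
  12→37: 25 bp
  37→44: 7 bp
  44→52: 8 bp
  52→12 (wrap): 57-52+12 = 17 bp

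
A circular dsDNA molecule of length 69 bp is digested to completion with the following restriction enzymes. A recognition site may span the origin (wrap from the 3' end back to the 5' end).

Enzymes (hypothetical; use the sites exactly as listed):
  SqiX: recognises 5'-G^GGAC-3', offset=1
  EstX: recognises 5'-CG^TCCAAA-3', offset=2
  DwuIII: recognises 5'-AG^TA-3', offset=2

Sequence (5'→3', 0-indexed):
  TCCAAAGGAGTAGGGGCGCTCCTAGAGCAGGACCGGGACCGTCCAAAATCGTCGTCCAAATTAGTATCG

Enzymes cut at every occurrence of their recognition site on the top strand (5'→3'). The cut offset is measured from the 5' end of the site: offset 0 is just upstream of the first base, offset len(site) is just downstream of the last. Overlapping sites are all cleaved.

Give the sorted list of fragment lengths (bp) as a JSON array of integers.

[5,6,10,10,13,25]

Site scan:
  SqiX GGGAC/1: at [34] ⇒ [35]
  EstX CGTCCAAA/2: at [39, 52, 67] ⇒ [0, 41, 54]
  DwuIII AGTA/2: at [8, 62] ⇒ [10, 64]

Pooled cuts: [0, 10, 35, 41, 54, 64]

Fragments:
  0→10: 10 bp
  10→35: 25 bp
  35→41: 6 bp
  41→54: 13 bp
  54→64: 10 bp
  64→0 (wrap): 69-64+0 = 5 bp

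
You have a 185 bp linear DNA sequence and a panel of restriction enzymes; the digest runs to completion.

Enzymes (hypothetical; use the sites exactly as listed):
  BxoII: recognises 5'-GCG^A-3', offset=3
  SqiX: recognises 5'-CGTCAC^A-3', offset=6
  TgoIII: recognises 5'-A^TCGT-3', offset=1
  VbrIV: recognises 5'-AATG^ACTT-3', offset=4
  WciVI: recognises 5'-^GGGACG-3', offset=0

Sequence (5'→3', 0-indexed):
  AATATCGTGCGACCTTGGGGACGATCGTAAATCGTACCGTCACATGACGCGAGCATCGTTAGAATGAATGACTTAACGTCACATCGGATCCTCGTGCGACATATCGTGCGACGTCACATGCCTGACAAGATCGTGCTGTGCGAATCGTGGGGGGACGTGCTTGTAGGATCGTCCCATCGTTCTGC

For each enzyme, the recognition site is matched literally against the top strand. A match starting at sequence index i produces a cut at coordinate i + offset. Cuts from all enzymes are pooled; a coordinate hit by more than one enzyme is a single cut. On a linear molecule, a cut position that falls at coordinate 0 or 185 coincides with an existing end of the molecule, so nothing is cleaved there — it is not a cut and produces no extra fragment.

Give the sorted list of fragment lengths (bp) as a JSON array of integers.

[2,4,4,5,6,7,7,7,7,7,7,8,8,9,12,12,12,13,15,16,17]

Scan for sites:
  BxoII GCGA/3: at [8, 48, 95, 107, 139] ⇒ [11, 51, 98, 110, 142]
  SqiX CGTCACA/6: at [37, 76, 111] ⇒ [43, 82, 117]
  TgoIII ATCGT/1: at [3, 23, 30, 54, 102, 129, 143, 167, 175] ⇒ [4, 24, 31, 55, 103, 130, 144, 168, 176]
  VbrIV AATGACTT/4: at [66] ⇒ [70]
  WciVI GGGACG/0: at [17, 151] ⇒ [17, 151]

All cut coordinates (distinct, sorted): [4, 11, 17, 24, 31, 43, 51, 55, 70, 82, 98, 103, 110, 117, 130, 142, 144, 151, 168, 176]

Fragments:
  [0,4): 4 bp
  [4,11): 7 bp
  [11,17): 6 bp
  [17,24): 7 bp
  [24,31): 7 bp
  [31,43): 12 bp
  [43,51): 8 bp
  [51,55): 4 bp
  [55,70): 15 bp
  [70,82): 12 bp
  [82,98): 16 bp
  [98,103): 5 bp
  [103,110): 7 bp
  [110,117): 7 bp
  [117,130): 13 bp
  [130,142): 12 bp
  [142,144): 2 bp
  [144,151): 7 bp
  [151,168): 17 bp
  [168,176): 8 bp
  [176,185): 9 bp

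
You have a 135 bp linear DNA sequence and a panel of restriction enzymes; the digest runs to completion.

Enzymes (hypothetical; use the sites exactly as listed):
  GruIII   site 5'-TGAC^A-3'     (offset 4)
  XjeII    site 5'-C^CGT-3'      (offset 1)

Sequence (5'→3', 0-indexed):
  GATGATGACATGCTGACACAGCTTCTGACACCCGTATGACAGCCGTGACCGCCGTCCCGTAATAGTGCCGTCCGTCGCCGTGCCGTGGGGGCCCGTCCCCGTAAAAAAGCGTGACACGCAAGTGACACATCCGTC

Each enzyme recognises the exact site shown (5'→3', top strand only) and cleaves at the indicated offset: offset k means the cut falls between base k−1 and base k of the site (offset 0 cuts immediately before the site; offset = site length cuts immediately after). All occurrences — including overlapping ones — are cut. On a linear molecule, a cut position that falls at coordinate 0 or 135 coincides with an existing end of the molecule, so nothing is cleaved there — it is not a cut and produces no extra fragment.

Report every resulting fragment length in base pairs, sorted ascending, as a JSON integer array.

[3,3,4,4,5,5,5,6,6,8,8,9,9,10,11,11,12,16]

Site scan:
  GruIII (TGACA, off=4): starts [5, 13, 25, 36, 111, 122] → cuts [9, 17, 29, 40, 115, 126]
  XjeII (CCGT, off=1): starts [31, 42, 51, 56, 67, 71, 77, 82, 92, 98, 130] → cuts [32, 43, 52, 57, 68, 72, 78, 83, 93, 99, 131]

Pooled cuts: [9, 17, 29, 32, 40, 43, 52, 57, 68, 72, 78, 83, 93, 99, 115, 126, 131]

Fragments:
  [0,9): 9 bp
  [9,17): 8 bp
  [17,29): 12 bp
  [29,32): 3 bp
  [32,40): 8 bp
  [40,43): 3 bp
  [43,52): 9 bp
  [52,57): 5 bp
  [57,68): 11 bp
  [68,72): 4 bp
  [72,78): 6 bp
  [78,83): 5 bp
  [83,93): 10 bp
  [93,99): 6 bp
  [99,115): 16 bp
  [115,126): 11 bp
  [126,131): 5 bp
  [131,135): 4 bp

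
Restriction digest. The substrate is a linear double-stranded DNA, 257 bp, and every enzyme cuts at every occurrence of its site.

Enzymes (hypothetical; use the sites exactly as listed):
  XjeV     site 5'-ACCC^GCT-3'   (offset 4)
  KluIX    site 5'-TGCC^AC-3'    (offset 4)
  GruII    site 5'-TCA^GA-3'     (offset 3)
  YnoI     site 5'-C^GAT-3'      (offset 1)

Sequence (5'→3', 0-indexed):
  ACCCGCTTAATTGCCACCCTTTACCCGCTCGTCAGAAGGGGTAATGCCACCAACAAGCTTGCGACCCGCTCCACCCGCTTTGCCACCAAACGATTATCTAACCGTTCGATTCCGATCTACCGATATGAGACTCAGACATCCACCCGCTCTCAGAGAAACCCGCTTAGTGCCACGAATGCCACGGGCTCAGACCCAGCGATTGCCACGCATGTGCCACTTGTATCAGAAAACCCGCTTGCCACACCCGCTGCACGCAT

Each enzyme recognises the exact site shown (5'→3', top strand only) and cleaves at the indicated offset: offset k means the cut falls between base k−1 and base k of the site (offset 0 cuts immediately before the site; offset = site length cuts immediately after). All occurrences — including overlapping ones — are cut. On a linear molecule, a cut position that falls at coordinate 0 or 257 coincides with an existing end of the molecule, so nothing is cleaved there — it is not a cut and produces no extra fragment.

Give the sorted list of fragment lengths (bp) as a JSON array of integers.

[4,6,6,7,7,7,7,8,8,8,8,8,9,9,9,9,10,10,11,11,11,11,11,13,14,16,19]

Site scan:
  XjeV ACCCGCT/4: at [0, 22, 63, 72, 141, 157, 229, 242] ⇒ [4, 26, 67, 76, 145, 161, 233, 246]
  KluIX TGCCAC/4: at [11, 44, 80, 167, 176, 200, 211, 236] ⇒ [15, 48, 84, 171, 180, 204, 215, 240]
  GruII TCAGA/3: at [31, 131, 149, 186, 222] ⇒ [34, 134, 152, 189, 225]
  YnoI CGAT/1: at [90, 106, 112, 120, 196] ⇒ [91, 107, 113, 121, 197]

All cut coordinates (distinct, sorted): [4, 15, 26, 34, 48, 67, 76, 84, 91, 107, 113, 121, 134, 145, 152, 161, 171, 180, 189, 197, 204, 215, 225, 233, 240, 246]

Fragments:
  [0,4): 4 bp
  [4,15): 11 bp
  [15,26): 11 bp
  [26,34): 8 bp
  [34,48): 14 bp
  [48,67): 19 bp
  [67,76): 9 bp
  [76,84): 8 bp
  [84,91): 7 bp
  [91,107): 16 bp
  [107,113): 6 bp
  [113,121): 8 bp
  [121,134): 13 bp
  [134,145): 11 bp
  [145,152): 7 bp
  [152,161): 9 bp
  [161,171): 10 bp
  [171,180): 9 bp
  [180,189): 9 bp
  [189,197): 8 bp
  [197,204): 7 bp
  [204,215): 11 bp
  [215,225): 10 bp
  [225,233): 8 bp
  [233,240): 7 bp
  [240,246): 6 bp
  [246,257): 11 bp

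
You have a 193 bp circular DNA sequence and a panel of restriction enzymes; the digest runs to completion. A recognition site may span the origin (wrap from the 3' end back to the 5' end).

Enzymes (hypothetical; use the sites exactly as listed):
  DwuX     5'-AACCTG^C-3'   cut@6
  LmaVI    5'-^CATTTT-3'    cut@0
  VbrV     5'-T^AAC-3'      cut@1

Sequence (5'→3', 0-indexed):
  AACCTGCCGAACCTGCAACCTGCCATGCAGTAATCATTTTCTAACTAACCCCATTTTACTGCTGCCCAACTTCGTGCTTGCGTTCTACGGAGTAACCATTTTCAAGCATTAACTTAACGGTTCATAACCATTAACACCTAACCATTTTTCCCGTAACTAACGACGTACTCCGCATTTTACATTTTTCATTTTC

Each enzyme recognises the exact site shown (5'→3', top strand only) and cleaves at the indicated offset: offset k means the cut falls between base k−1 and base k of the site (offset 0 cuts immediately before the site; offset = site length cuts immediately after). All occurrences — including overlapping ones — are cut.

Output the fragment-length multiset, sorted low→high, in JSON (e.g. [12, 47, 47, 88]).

[3,3,4,4,5,5,7,7,7,7,7,8,9,10,12,12,13,14,14,42]

Scan for sites:
  DwuX (AACCTGC, off=6): starts [0, 9, 16] → cuts [6, 15, 22]
  LmaVI (CATTTT, off=0): starts [34, 51, 96, 142, 172, 179, 186] → cuts [34, 51, 96, 142, 172, 179, 186]
  VbrV (TAAC, off=1): starts [41, 45, 92, 109, 114, 124, 131, 138, 153, 157] → cuts [42, 46, 93, 110, 115, 125, 132, 139, 154, 158]

All cut coordinates (distinct, sorted): [6, 15, 22, 34, 42, 46, 51, 93, 96, 110, 115, 125, 132, 139, 142, 154, 158, 172, 179, 186]

Fragments:
  6→15: 9 bp
  15→22: 7 bp
  22→34: 12 bp
  34→42: 8 bp
  42→46: 4 bp
  46→51: 5 bp
  51→93: 42 bp
  93→96: 3 bp
  96→110: 14 bp
  110→115: 5 bp
  115→125: 10 bp
  125→132: 7 bp
  132→139: 7 bp
  139→142: 3 bp
  142→154: 12 bp
  154→158: 4 bp
  158→172: 14 bp
  172→179: 7 bp
  179→186: 7 bp
  186→6 (wrap): 193-186+6 = 13 bp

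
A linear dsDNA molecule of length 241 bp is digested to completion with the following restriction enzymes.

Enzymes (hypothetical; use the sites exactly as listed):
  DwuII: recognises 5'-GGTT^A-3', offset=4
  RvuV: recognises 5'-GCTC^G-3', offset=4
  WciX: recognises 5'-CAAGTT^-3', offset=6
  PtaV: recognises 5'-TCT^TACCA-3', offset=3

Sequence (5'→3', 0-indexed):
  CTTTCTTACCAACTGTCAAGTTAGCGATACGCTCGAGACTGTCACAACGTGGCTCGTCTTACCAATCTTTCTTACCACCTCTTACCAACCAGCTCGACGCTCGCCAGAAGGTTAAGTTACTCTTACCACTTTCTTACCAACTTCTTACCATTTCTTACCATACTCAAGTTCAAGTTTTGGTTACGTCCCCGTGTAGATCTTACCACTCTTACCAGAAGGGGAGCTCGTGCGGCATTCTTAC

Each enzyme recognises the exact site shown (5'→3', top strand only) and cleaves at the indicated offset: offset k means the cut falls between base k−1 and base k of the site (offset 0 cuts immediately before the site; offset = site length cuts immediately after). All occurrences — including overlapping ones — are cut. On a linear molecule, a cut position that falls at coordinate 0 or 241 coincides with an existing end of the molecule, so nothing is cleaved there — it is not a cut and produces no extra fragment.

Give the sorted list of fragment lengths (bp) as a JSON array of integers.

Per-enzyme occurrences:
  DwuII GGTTA/4: at [109, 178] ⇒ [113, 182]
  RvuV GCTCG/4: at [30, 51, 91, 98, 222] ⇒ [34, 55, 95, 102, 226]
  WciX CAAGTT/6: at [16, 164, 170] ⇒ [22, 170, 176]
  PtaV TCTTACCA/3: at [3, 56, 69, 79, 120, 131, 142, 152, 197, 206] ⇒ [6, 59, 72, 82, 123, 134, 145, 155, 200, 209]

All cut coordinates (distinct, sorted): [6, 22, 34, 55, 59, 72, 82, 95, 102, 113, 123, 134, 145, 155, 170, 176, 182, 200, 209, 226]

Fragments:
  [0,6): 6 bp
  [6,22): 16 bp
  [22,34): 12 bp
  [34,55): 21 bp
  [55,59): 4 bp
  [59,72): 13 bp
  [72,82): 10 bp
  [82,95): 13 bp
  [95,102): 7 bp
  [102,113): 11 bp
  [113,123): 10 bp
  [123,134): 11 bp
  [134,145): 11 bp
  [145,155): 10 bp
  [155,170): 15 bp
  [170,176): 6 bp
  [176,182): 6 bp
  [182,200): 18 bp
  [200,209): 9 bp
  [209,226): 17 bp
  [226,241): 15 bp

[4,6,6,6,7,9,10,10,10,11,11,11,12,13,13,15,15,16,17,18,21]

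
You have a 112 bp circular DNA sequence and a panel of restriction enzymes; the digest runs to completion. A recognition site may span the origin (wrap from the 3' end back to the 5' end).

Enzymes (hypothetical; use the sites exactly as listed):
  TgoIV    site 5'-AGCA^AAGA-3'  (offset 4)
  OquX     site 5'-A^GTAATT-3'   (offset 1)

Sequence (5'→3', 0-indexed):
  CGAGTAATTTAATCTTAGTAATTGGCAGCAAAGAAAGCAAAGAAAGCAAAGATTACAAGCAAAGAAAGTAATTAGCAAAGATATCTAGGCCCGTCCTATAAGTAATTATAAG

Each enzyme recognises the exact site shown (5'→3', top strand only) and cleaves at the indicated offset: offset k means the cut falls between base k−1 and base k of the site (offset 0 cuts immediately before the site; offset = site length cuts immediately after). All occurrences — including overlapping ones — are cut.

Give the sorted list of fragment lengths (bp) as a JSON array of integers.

[6,9,9,10,13,13,14,14,24]

Scan for sites:
  TgoIV AGCAAAGA/4: at [26, 35, 44, 57, 73] ⇒ [30, 39, 48, 61, 77]
  OquX AGTAATT/1: at [2, 16, 66, 100] ⇒ [3, 17, 67, 101]

All cut coordinates (distinct, sorted): [3, 17, 30, 39, 48, 61, 67, 77, 101]

Fragment lengths:
  3→17: 14 bp
  17→30: 13 bp
  30→39: 9 bp
  39→48: 9 bp
  48→61: 13 bp
  61→67: 6 bp
  67→77: 10 bp
  77→101: 24 bp
  101→3 (wrap): 112-101+3 = 14 bp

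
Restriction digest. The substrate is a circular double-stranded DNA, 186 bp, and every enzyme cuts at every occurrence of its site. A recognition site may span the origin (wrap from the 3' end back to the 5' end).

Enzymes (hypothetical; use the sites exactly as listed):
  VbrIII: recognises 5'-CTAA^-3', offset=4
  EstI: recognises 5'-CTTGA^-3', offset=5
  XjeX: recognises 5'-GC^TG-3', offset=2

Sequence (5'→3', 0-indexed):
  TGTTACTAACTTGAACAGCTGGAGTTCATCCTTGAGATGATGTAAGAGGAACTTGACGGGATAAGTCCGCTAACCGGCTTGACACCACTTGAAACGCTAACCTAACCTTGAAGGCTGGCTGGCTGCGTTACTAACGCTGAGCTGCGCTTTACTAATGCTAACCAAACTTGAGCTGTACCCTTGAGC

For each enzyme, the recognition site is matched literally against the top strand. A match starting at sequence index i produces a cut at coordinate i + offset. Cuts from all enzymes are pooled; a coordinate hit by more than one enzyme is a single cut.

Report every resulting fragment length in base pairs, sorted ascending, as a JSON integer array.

Scan for sites:
  VbrIII CTAA/4: at [5, 69, 96, 101, 130, 151, 157] ⇒ [9, 73, 100, 105, 134, 155, 161]
  EstI CTTGA/5: at [9, 30, 51, 77, 87, 106, 166, 179] ⇒ [14, 35, 56, 82, 92, 111, 171, 184]
  XjeX GCTG/2: at [17, 113, 117, 121, 135, 140, 171, 184] ⇒ [0, 19, 115, 119, 123, 137, 142, 173]

Pooled cuts: [0, 9, 14, 19, 35, 56, 73, 82, 92, 100, 105, 111, 115, 119, 123, 134, 137, 142, 155, 161, 171, 173, 184]

Fragments:
  0→9: 9 bp
  9→14: 5 bp
  14→19: 5 bp
  19→35: 16 bp
  35→56: 21 bp
  56→73: 17 bp
  73→82: 9 bp
  82→92: 10 bp
  92→100: 8 bp
  100→105: 5 bp
  105→111: 6 bp
  111→115: 4 bp
  115→119: 4 bp
  119→123: 4 bp
  123→134: 11 bp
  134→137: 3 bp
  137→142: 5 bp
  142→155: 13 bp
  155→161: 6 bp
  161→171: 10 bp
  171→173: 2 bp
  173→184: 11 bp
  184→0 (wrap): 186-184+0 = 2 bp

[2,2,3,4,4,4,5,5,5,5,6,6,8,9,9,10,10,11,11,13,16,17,21]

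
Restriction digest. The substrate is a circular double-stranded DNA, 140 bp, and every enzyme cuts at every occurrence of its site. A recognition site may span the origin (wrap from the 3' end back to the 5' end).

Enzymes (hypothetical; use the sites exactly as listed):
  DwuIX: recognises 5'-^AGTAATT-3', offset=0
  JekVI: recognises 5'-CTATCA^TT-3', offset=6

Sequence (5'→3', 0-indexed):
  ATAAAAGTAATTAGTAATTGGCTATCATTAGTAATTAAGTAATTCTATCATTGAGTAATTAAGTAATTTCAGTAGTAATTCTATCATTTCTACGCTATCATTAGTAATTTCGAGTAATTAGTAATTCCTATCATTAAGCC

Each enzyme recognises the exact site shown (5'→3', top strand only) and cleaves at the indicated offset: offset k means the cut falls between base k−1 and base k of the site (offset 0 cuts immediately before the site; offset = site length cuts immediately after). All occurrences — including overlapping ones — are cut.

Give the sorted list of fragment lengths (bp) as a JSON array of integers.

[2,2,3,7,7,8,8,10,12,12,13,13,14,14,15]

Scan for sites:
  DwuIX (AGTAATT, off=0): starts [5, 12, 29, 37, 53, 61, 73, 102, 112, 119] → cuts [5, 12, 29, 37, 53, 61, 73, 102, 112, 119]
  JekVI (CTATCATT, off=6): starts [21, 44, 80, 94, 127] → cuts [27, 50, 86, 100, 133]

Pooled cuts: [5, 12, 27, 29, 37, 50, 53, 61, 73, 86, 100, 102, 112, 119, 133]

Fragments:
  5→12: 7 bp
  12→27: 15 bp
  27→29: 2 bp
  29→37: 8 bp
  37→50: 13 bp
  50→53: 3 bp
  53→61: 8 bp
  61→73: 12 bp
  73→86: 13 bp
  86→100: 14 bp
  100→102: 2 bp
  102→112: 10 bp
  112→119: 7 bp
  119→133: 14 bp
  133→5 (wrap): 140-133+5 = 12 bp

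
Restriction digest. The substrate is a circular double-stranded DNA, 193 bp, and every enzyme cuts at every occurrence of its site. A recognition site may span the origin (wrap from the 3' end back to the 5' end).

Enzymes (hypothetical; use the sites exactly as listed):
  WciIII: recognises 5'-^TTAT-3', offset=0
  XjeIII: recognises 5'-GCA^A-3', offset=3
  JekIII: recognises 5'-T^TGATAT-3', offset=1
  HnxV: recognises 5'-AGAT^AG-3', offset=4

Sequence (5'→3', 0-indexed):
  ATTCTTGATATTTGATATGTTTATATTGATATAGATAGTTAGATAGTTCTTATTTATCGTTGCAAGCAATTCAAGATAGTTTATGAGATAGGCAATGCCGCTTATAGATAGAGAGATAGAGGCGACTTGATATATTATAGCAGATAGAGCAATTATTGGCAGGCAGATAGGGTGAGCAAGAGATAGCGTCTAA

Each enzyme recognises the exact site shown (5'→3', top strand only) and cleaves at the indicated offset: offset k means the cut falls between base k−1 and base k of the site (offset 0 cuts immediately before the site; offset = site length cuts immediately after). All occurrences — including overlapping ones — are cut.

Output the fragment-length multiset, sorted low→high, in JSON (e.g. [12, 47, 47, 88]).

[1,3,4,4,5,5,6,6,6,7,7,7,8,8,8,8,9,9,10,10,10,11,11,14,16]

Per-enzyme occurrences:
  WciIII TTAT/0: at [20, 49, 53, 80, 101, 134, 152] ⇒ [20, 49, 53, 80, 101, 134, 152]
  XjeIII GCAA/3: at [61, 65, 91, 148, 175] ⇒ [64, 68, 94, 151, 178]
  JekIII TTGATAT/1: at [4, 11, 25, 126] ⇒ [5, 12, 26, 127]
  HnxV AGATAG/4: at [32, 40, 73, 85, 105, 113, 141, 164, 180] ⇒ [36, 44, 77, 89, 109, 117, 145, 168, 184]

Pooled cuts: [5, 12, 20, 26, 36, 44, 49, 53, 64, 68, 77, 80, 89, 94, 101, 109, 117, 127, 134, 145, 151, 152, 168, 178, 184]

Fragment lengths:
  5→12: 7 bp
  12→20: 8 bp
  20→26: 6 bp
  26→36: 10 bp
  36→44: 8 bp
  44→49: 5 bp
  49→53: 4 bp
  53→64: 11 bp
  64→68: 4 bp
  68→77: 9 bp
  77→80: 3 bp
  80→89: 9 bp
  89→94: 5 bp
  94→101: 7 bp
  101→109: 8 bp
  109→117: 8 bp
  117→127: 10 bp
  127→134: 7 bp
  134→145: 11 bp
  145→151: 6 bp
  151→152: 1 bp
  152→168: 16 bp
  168→178: 10 bp
  178→184: 6 bp
  184→5 (wrap): 193-184+5 = 14 bp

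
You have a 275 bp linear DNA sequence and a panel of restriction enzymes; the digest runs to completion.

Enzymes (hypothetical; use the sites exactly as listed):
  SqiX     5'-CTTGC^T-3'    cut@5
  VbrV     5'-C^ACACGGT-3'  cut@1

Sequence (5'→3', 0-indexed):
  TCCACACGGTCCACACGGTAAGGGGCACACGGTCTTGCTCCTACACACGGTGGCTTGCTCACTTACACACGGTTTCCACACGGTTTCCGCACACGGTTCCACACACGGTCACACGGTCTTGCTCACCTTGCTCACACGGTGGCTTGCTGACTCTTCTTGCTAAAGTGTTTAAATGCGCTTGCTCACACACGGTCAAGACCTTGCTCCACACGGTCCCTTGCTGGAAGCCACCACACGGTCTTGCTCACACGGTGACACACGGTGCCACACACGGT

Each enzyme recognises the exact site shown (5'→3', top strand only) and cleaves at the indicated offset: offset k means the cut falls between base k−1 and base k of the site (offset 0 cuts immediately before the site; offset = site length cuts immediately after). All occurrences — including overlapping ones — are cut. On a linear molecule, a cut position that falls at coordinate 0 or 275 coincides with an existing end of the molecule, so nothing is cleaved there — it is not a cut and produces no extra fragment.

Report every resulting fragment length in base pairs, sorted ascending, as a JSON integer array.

[2,2,3,3,4,6,7,8,8,9,9,10,11,11,12,12,12,12,12,13,13,14,14,14,14,18,22]

Per-enzyme occurrences:
  SqiX CTTGCT/5: at [33, 53, 117, 126, 142, 155, 177, 199, 216, 239] ⇒ [38, 58, 122, 131, 147, 160, 182, 204, 221, 244]
  VbrV CACACGGT/1: at [2, 11, 25, 43, 65, 76, 89, 101, 109, 132, 185, 206, 231, 245, 255, 267] ⇒ [3, 12, 26, 44, 66, 77, 90, 102, 110, 133, 186, 207, 232, 246, 256, 268]

All cut coordinates (distinct, sorted): [3, 12, 26, 38, 44, 58, 66, 77, 90, 102, 110, 122, 131, 133, 147, 160, 182, 186, 204, 207, 221, 232, 244, 246, 256, 268]

Fragment lengths:
  [0,3): 3 bp
  [3,12): 9 bp
  [12,26): 14 bp
  [26,38): 12 bp
  [38,44): 6 bp
  [44,58): 14 bp
  [58,66): 8 bp
  [66,77): 11 bp
  [77,90): 13 bp
  [90,102): 12 bp
  [102,110): 8 bp
  [110,122): 12 bp
  [122,131): 9 bp
  [131,133): 2 bp
  [133,147): 14 bp
  [147,160): 13 bp
  [160,182): 22 bp
  [182,186): 4 bp
  [186,204): 18 bp
  [204,207): 3 bp
  [207,221): 14 bp
  [221,232): 11 bp
  [232,244): 12 bp
  [244,246): 2 bp
  [246,256): 10 bp
  [256,268): 12 bp
  [268,275): 7 bp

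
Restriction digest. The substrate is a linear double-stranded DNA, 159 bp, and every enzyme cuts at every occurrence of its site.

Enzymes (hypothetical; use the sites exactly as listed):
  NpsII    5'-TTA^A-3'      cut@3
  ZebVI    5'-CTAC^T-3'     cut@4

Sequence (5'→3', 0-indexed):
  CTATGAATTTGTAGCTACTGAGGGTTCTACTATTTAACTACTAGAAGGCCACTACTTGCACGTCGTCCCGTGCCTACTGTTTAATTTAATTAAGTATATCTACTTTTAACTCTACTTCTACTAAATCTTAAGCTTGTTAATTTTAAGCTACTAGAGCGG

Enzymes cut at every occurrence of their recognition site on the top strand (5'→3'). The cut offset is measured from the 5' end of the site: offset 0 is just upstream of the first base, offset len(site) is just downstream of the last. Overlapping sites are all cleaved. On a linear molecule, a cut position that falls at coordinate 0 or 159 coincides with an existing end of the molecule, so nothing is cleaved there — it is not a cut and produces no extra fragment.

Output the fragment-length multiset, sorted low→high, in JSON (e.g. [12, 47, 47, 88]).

[4,5,5,5,6,6,6,6,6,7,8,9,9,11,12,14,18,22]

Scan for sites:
  NpsII (TTAA, off=3): starts [33, 80, 85, 89, 105, 127, 136, 142] → cuts [36, 83, 88, 92, 108, 130, 139, 145]
  ZebVI (CTACT, off=4): starts [14, 26, 37, 51, 73, 99, 111, 117, 147] → cuts [18, 30, 41, 55, 77, 103, 115, 121, 151]

All cut coordinates (distinct, sorted): [18, 30, 36, 41, 55, 77, 83, 88, 92, 103, 108, 115, 121, 130, 139, 145, 151]

Fragments:
  [0,18): 18 bp
  [18,30): 12 bp
  [30,36): 6 bp
  [36,41): 5 bp
  [41,55): 14 bp
  [55,77): 22 bp
  [77,83): 6 bp
  [83,88): 5 bp
  [88,92): 4 bp
  [92,103): 11 bp
  [103,108): 5 bp
  [108,115): 7 bp
  [115,121): 6 bp
  [121,130): 9 bp
  [130,139): 9 bp
  [139,145): 6 bp
  [145,151): 6 bp
  [151,159): 8 bp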